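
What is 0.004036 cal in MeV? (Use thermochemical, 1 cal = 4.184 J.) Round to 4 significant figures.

1 cal = 2.61145 × 10^13 MeV.
Then 0.004036 × 2.61145 × 10^13 ≈ 1.054 × 10^11 MeV.

1.054 × 10^11 megaelectronvolts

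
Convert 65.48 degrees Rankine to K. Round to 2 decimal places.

36.38 kelvins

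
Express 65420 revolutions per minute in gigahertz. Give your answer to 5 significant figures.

1 revolution per minute = 1.66667e-11 GHz.
Then 65420 × 1.66667e-11 ≈ 1.0903e-6 GHz.

1.0903e-6 gigahertz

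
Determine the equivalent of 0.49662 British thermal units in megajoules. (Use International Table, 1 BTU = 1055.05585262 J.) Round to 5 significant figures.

1 British thermal unit = 0.00105506 megajoules.
Thus 0.49662 × 0.00105506 ≈ 0.00052396 MJ.

0.00052396 MJ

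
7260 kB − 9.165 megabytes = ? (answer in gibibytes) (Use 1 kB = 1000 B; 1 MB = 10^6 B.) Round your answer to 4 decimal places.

-0.0018 GiB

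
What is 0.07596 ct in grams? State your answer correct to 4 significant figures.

1 ct = 0.200000 grams.
0.07596 × 0.200000 ≈ 0.01519 g.

0.01519 g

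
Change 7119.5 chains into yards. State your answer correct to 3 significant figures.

1 chain = 22.0000 yards.
Thus 7119.5 × 22.0000 ≈ 157000 yd.

157000 yd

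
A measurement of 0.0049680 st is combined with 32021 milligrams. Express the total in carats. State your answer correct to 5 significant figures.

0.0049680 st = 157.741 ct and 32021 mg = 160.105 ct.
157.741 + 160.105 ≈ 317.85 ct.

317.85 carats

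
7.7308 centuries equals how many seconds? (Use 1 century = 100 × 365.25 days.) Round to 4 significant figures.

2.440e+10 seconds

1 century = 3.15576e+9 s.
So 7.7308 × 3.15576e+9 ≈ 2.440e+10 s.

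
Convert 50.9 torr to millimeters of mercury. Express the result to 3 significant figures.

50.9 millimeters of mercury

1 torr = 1.00000 mmHg.
50.9 × 1.00000 ≈ 50.9 mmHg.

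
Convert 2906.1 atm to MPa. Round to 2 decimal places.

1 atm = 0.101325 megapascals.
Then 2906.1 × 0.101325 ≈ 294.46 MPa.

294.46 MPa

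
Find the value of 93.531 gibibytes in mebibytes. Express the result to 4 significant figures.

1 GiB = 1024.00 MiB.
Thus 93.531 × 1024.00 ≈ 95780 MiB.

95780 mebibytes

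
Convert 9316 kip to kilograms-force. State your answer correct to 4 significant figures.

4.226 × 10^6 kilograms-force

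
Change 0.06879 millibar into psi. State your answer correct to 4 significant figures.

1 mbar = 0.0145038 pounds per square inch.
So 0.06879 × 0.0145038 ≈ 0.0009977 psi.

0.0009977 psi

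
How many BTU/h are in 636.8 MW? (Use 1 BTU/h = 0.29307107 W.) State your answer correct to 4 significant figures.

2.173e+9 BTU/h

1 MW = 3.41214e+6 BTU per hour.
Thus 636.8 × 3.41214e+6 ≈ 2.173e+9 BTU/h.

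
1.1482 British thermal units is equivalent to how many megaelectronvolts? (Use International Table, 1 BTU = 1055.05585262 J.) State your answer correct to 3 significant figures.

1 British thermal unit = 6.58514e+15 megaelectronvolts.
Then 1.1482 × 6.58514e+15 ≈ 7.56e+15 MeV.

7.56e+15 megaelectronvolts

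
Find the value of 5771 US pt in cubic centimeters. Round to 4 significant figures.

2.731 × 10^6 cubic centimeters

1 US pint = 473.176 cubic centimeters.
5771 × 473.176 ≈ 2.731 × 10^6 cm³.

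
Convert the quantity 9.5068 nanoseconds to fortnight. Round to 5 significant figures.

1 nanosecond = 8.26720 × 10^-16 fortnights.
Then 9.5068 × 8.26720 × 10^-16 ≈ 7.8595 × 10^-15 fortnight.

7.8595 × 10^-15 fortnight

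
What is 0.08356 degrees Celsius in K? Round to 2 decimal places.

K = °C + 273.15.
Applying the formula gives 273.23 K.

273.23 K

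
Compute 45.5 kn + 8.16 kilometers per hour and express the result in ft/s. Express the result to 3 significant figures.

84.2 ft/s

45.5 kn = 76.7953 ft/s and 8.16 km/h = 7.43657 ft/s.
76.7953 + 7.43657 ≈ 84.2 ft/s.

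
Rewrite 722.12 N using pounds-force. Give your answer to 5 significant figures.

162.34 lbf

1 newton = 0.224809 lbf.
Thus 722.12 × 0.224809 ≈ 162.34 lbf.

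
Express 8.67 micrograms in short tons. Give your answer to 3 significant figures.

9.56e-12 short ton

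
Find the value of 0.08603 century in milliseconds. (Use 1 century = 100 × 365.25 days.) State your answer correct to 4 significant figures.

2.715e+11 ms

1 century = 3.15576e+12 ms.
So 0.08603 × 3.15576e+12 ≈ 2.715e+11 ms.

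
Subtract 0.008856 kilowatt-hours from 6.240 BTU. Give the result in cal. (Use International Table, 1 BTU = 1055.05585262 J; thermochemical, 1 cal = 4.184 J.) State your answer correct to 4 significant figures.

-6046 cal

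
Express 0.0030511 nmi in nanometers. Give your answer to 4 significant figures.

5.651e+9 nanometers

1 nautical mile = 1.85200e+12 nm.
Then 0.0030511 × 1.85200e+12 ≈ 5.651e+9 nm.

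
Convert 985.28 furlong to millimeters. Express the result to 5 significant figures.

1 furlong = 201168 mm.
Then 985.28 × 201168 ≈ 1.9821 × 10^8 mm.

1.9821 × 10^8 mm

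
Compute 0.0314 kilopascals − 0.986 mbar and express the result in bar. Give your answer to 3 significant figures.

0.0314 kPa = 0.000314000 bar and 0.986 mbar = 0.000986000 bar.
0.000314000 − 0.000986000 ≈ -0.000672 bar.

-0.000672 bar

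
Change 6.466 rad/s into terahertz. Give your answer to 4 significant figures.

1 radian per second = 1.59155 × 10^-13 THz.
Thus 6.466 × 1.59155 × 10^-13 ≈ 1.029 × 10^-12 THz.

1.029 × 10^-12 THz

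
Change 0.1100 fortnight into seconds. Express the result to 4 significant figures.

133100 s

1 fortnight = 1.20960 × 10^6 seconds.
So 0.1100 × 1.20960 × 10^6 ≈ 133100 s.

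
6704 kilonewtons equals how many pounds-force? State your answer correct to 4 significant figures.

1 kN = 224.809 lbf.
6704 × 224.809 ≈ 1.507 × 10^6 lbf.

1.507 × 10^6 pounds-force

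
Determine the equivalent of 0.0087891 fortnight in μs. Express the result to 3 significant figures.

1.06e+10 μs

1 fortnight = 1.20960e+12 μs.
Then 0.0087891 × 1.20960e+12 ≈ 1.06e+10 μs.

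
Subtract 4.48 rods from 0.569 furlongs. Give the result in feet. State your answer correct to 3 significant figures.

302 feet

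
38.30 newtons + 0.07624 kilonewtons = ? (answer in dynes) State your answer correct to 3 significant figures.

1.15 × 10^7 dynes

38.30 N = 3.83000 × 10^6 dyn and 0.07624 kN = 7.62400 × 10^6 dyn.
3.83000 × 10^6 + 7.62400 × 10^6 ≈ 1.15 × 10^7 dyn.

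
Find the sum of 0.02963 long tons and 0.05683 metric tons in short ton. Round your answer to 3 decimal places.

0.096 short tons

0.02963 long ton = 0.0331856 short ton and 0.05683 t = 0.0626444 short ton.
0.0331856 + 0.0626444 ≈ 0.096 short ton.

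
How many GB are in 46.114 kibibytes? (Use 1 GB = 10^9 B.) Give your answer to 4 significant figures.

4.722e-5 GB

1 KiB = 1.02400e-6 gigabytes.
So 46.114 × 1.02400e-6 ≈ 4.722e-5 GB.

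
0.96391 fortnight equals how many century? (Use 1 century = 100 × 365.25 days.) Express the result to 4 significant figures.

1 fortnight = 0.000383299 century.
So 0.96391 × 0.000383299 ≈ 0.0003695 century.

0.0003695 century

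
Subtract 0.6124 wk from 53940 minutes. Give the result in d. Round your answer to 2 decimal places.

33.17 days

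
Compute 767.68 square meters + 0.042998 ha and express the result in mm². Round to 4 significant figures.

1.198e+9 mm²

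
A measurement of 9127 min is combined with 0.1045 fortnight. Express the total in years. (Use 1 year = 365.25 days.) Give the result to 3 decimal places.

0.021 yr

9127 min = 0.0173530 yr and 0.1045 fortnight = 0.00400548 yr.
0.0173530 + 0.00400548 ≈ 0.021 yr.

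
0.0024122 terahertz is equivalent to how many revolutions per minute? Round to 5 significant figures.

1.4473 × 10^11 rpm

1 terahertz = 6.00000 × 10^13 revolutions per minute.
So 0.0024122 × 6.00000 × 10^13 ≈ 1.4473 × 10^11 rpm.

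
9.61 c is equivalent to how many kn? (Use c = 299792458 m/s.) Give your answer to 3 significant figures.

5.60e+9 knots

1 speed of light = 5.82750e+8 kn.
So 9.61 × 5.82750e+8 ≈ 5.60e+9 kn.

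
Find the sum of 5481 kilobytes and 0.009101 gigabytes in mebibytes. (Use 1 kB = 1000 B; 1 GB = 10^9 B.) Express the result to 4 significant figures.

5481 kB = 5.22709 MiB and 0.009101 GB = 8.67939 MiB.
5.22709 + 8.67939 ≈ 13.91 MiB.

13.91 MiB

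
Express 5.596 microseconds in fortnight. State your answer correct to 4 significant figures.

4.626 × 10^-12 fortnights

1 μs = 8.26720 × 10^-13 fortnight.
5.596 × 8.26720 × 10^-13 ≈ 4.626 × 10^-12 fortnight.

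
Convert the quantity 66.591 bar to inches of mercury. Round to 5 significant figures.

1966.4 inches of mercury

1 bar = 29.5300 inHg.
66.591 × 29.5300 ≈ 1966.4 inHg.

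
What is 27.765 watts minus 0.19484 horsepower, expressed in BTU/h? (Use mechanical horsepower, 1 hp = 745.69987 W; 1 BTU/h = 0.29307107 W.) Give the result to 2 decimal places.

-401.02 BTU/h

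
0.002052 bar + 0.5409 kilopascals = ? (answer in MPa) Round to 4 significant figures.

0.0007461 MPa

0.002052 bar = 0.000205200 MPa and 0.5409 kPa = 0.000540900 MPa.
0.000205200 + 0.000540900 ≈ 0.0007461 MPa.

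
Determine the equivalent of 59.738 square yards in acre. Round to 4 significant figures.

0.01234 acre

1 square yard = 0.000206612 acre.
Then 59.738 × 0.000206612 ≈ 0.01234 acre.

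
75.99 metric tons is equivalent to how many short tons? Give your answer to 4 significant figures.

83.76 short ton

1 metric ton = 1.10231 short ton.
Then 75.99 × 1.10231 ≈ 83.76 short ton.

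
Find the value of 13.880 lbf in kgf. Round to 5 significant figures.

1 pound-force = 0.453592 kgf.
Then 13.880 × 0.453592 ≈ 6.2959 kgf.

6.2959 kgf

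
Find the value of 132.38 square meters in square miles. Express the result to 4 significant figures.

1 square meter = 3.86102e-7 square miles.
Thus 132.38 × 3.86102e-7 ≈ 5.111e-5 mi².

5.111e-5 mi²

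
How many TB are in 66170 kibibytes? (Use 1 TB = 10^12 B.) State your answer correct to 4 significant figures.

6.776e-5 TB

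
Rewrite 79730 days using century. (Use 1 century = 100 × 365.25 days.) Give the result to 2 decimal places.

1 d = 2.73785e-5 century.
So 79730 × 2.73785e-5 ≈ 2.18 century.

2.18 centuries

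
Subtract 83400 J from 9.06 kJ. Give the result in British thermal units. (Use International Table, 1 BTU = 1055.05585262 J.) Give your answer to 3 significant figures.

9.06 kJ = 8.58722 BTU and 83400 J = 79.0479 BTU.
8.58722 − 79.0479 ≈ -70.5 BTU.

-70.5 British thermal units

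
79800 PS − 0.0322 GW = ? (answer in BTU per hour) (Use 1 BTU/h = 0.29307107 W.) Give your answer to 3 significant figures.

79800 PS = 2.00268e+8 BTU/h and 0.0322 GW = 1.09871e+8 BTU/h.
2.00268e+8 − 1.09871e+8 ≈ 9.04e+7 BTU/h.

9.04e+7 BTU/h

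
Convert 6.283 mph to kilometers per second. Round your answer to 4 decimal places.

1 mph = 0.000447040 km/s.
6.283 × 0.000447040 ≈ 0.0028 km/s.

0.0028 km/s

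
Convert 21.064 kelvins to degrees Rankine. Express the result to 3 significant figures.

37.9 °R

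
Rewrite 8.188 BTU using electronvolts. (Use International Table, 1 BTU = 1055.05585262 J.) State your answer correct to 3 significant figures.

1 British thermal unit = 6.58514e+21 electronvolts.
Thus 8.188 × 6.58514e+21 ≈ 5.39e+22 eV.

5.39e+22 eV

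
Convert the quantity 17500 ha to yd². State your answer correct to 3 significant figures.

2.09 × 10^8 yd²

1 hectare = 11959.9 square yards.
So 17500 × 11959.9 ≈ 2.09 × 10^8 yd².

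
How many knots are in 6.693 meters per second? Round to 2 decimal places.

13.01 kn

1 meter per second = 1.94384 kn.
Then 6.693 × 1.94384 ≈ 13.01 kn.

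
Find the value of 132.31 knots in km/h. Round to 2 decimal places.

1 knot = 1.85200 km/h.
Thus 132.31 × 1.85200 ≈ 245.04 km/h.

245.04 kilometers per hour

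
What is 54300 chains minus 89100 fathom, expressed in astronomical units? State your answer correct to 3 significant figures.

54300 chain = 7.30186 × 10^-6 au and 89100 fathom = 1.08923 × 10^-6 au.
7.30186 × 10^-6 − 1.08923 × 10^-6 ≈ 6.21 × 10^-6 au.

6.21 × 10^-6 au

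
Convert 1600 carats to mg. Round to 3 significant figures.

320000 milligrams

1 carat = 200.000 milligrams.
1600 × 200.000 ≈ 320000 mg.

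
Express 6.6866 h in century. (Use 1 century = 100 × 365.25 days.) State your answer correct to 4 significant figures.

1 hour = 1.14077 × 10^-6 century.
6.6866 × 1.14077 × 10^-6 ≈ 7.628 × 10^-6 century.

7.628 × 10^-6 century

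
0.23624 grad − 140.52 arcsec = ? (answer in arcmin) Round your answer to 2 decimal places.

10.41 arcminutes

0.23624 grad = 12.75696 arcmin and 140.52 arcsec = 2.342000 arcmin.
12.75696 − 2.342000 ≈ 10.41 arcmin.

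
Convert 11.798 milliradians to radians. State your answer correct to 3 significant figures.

0.0118 rad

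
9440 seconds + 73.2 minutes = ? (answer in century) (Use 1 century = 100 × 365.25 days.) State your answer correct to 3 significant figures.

4.38e-6 century

9440 s = 2.99136e-6 century and 73.2 min = 1.39174e-6 century.
2.99136e-6 + 1.39174e-6 ≈ 4.38e-6 century.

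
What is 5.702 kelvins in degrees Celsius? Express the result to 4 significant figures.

K = °C + 273.15.
Applying the formula gives -267.4 °C.

-267.4 degrees Celsius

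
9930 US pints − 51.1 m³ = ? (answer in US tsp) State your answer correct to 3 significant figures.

-9.41 × 10^6 US teaspoons

9930 US pt = 953280 US tsp and 51.1 m³ = 1.03674 × 10^7 US tsp.
953280 − 1.03674 × 10^7 ≈ -9.41 × 10^6 US tsp.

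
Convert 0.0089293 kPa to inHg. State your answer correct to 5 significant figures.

1 kilopascal = 0.295300 inches of mercury.
Thus 0.0089293 × 0.295300 ≈ 0.0026368 inHg.

0.0026368 inHg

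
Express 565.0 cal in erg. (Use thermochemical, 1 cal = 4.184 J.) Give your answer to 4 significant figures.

2.364 × 10^10 erg

1 cal = 4.18400 × 10^7 ergs.
Thus 565.0 × 4.18400 × 10^7 ≈ 2.364 × 10^10 erg.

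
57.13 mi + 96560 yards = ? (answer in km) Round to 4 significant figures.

180.2 km

57.13 mi = 91.9418 km and 96560 yd = 88.2945 km.
91.9418 + 88.2945 ≈ 180.2 km.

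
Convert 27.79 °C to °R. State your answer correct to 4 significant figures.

°R = (°C + 273.15) × 9/5.
Applying the formula gives 541.7 °R.

541.7 °R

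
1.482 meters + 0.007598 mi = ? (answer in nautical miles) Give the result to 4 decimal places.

0.0074 nmi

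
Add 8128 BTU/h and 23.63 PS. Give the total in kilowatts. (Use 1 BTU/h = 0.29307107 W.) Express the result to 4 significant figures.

19.76 kilowatts

8128 BTU/h = 2.38208 kW and 23.63 PS = 17.3798 kW.
2.38208 + 17.3798 ≈ 19.76 kW.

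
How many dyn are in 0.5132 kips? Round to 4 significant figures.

1 kip = 4.44822 × 10^8 dyn.
Then 0.5132 × 4.44822 × 10^8 ≈ 2.283 × 10^8 dyn.

2.283 × 10^8 dynes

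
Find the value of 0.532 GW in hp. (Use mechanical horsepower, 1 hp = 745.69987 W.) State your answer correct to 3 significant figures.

1 gigawatt = 1.34102 × 10^6 hp.
0.532 × 1.34102 × 10^6 ≈ 713000 hp.

713000 horsepower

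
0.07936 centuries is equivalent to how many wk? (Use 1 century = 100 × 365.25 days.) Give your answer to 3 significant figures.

1 century = 5217.86 wk.
Thus 0.07936 × 5217.86 ≈ 414 wk.

414 wk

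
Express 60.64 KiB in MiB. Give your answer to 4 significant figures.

1 kibibyte = 0.0009765625 mebibytes.
60.64 × 0.0009765625 ≈ 0.05922 MiB.

0.05922 mebibytes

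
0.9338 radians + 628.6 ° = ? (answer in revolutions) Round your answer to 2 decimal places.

1.89 rev

0.9338 rad = 0.148619 rev and 628.6 ° = 1.74611 rev.
0.148619 + 1.74611 ≈ 1.89 rev.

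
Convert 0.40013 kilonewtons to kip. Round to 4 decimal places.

0.0900 kips

1 kN = 0.224809 kips.
Then 0.40013 × 0.224809 ≈ 0.0900 kip.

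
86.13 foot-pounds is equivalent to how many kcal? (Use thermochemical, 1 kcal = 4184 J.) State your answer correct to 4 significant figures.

1 foot-pound = 0.000324048 kcal.
So 86.13 × 0.000324048 ≈ 0.02791 kcal.

0.02791 kilocalories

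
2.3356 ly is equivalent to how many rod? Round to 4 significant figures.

4.394 × 10^15 rods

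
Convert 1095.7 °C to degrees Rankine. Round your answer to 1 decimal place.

2463.9 °R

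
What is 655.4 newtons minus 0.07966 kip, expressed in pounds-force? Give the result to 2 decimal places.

67.68 pounds-force

655.4 N = 147.340 lbf and 0.07966 kip = 79.6600 lbf.
147.340 − 79.6600 ≈ 67.68 lbf.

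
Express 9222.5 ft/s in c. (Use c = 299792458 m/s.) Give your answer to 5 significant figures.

9.3765e-6 c

1 ft/s = 1.01670e-9 c.
9222.5 × 1.01670e-9 ≈ 9.3765e-6 c.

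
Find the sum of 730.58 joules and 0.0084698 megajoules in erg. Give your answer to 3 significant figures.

730.58 J = 7.30580 × 10^9 erg and 0.0084698 MJ = 8.46980 × 10^10 erg.
7.30580 × 10^9 + 8.46980 × 10^10 ≈ 9.20 × 10^10 erg.

9.20 × 10^10 ergs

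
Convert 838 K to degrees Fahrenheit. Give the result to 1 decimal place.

K = (°F + 459.67) × 5/9.
Applying the formula gives 1048.7 °F.

1048.7 °F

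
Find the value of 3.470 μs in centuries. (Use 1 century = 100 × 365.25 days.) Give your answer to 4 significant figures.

1.100 × 10^-15 century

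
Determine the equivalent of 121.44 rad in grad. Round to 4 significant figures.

7731 grad

1 rad = 63.6620 gradians.
Then 121.44 × 63.6620 ≈ 7731 grad.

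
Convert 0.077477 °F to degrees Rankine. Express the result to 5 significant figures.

459.75 °R

°R = °F + 459.67.
Applying the formula gives 459.75 °R.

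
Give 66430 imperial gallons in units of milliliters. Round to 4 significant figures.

1 imp gal = 4546.09 mL.
So 66430 × 4546.09 ≈ 3.020e+8 mL.

3.020e+8 mL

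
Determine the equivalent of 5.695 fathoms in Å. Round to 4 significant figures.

1 fathom = 1.82880 × 10^10 angstroms.
5.695 × 1.82880 × 10^10 ≈ 1.042 × 10^11 Å.

1.042 × 10^11 Å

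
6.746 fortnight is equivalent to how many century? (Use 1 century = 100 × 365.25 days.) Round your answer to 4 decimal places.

0.0026 centuries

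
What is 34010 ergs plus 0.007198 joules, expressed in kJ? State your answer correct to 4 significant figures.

34010 erg = 3.40100 × 10^-6 kJ and 0.007198 J = 7.19800 × 10^-6 kJ.
3.40100 × 10^-6 + 7.19800 × 10^-6 ≈ 1.060 × 10^-5 kJ.

1.060 × 10^-5 kilojoules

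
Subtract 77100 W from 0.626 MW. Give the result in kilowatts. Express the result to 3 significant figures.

0.626 MW = 626.000 kW and 77100 W = 77.1000 kW.
626.000 − 77.1000 ≈ 549 kW.

549 kW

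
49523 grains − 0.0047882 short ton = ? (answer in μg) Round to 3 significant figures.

-1.13 × 10^9 micrograms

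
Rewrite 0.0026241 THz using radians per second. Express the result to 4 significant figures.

1 THz = 6.28319 × 10^12 rad/s.
Then 0.0026241 × 6.28319 × 10^12 ≈ 1.649 × 10^10 rad/s.

1.649 × 10^10 radians per second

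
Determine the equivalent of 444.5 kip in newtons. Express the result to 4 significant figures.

1.977e+6 N

1 kip = 4448.22 newtons.
So 444.5 × 4448.22 ≈ 1.977e+6 N.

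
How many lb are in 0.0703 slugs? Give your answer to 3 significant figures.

2.26 lb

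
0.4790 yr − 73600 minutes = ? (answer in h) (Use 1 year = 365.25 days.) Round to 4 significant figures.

2972 hours

0.4790 yr = 4198.91 h and 73600 min = 1226.67 h.
4198.91 − 1226.67 ≈ 2972 h.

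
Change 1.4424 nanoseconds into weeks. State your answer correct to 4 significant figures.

2.385e-15 wk

1 ns = 1.65344e-15 weeks.
Thus 1.4424 × 1.65344e-15 ≈ 2.385e-15 wk.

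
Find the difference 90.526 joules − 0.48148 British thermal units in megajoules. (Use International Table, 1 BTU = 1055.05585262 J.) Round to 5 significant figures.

-0.00041746 MJ

90.526 J = 9.05260e-5 MJ and 0.48148 BTU = 0.000507988 MJ.
9.05260e-5 − 0.000507988 ≈ -0.00041746 MJ.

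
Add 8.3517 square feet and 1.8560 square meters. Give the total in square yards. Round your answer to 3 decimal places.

3.148 square yards

8.3517 ft² = 0.927967 yd² and 1.8560 m² = 2.21976 yd².
0.927967 + 2.21976 ≈ 3.148 yd².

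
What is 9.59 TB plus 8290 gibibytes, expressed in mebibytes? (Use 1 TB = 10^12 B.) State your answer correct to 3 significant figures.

9.59 TB = 9.14574e+6 MiB and 8290 GiB = 8.48896e+6 MiB.
9.14574e+6 + 8.48896e+6 ≈ 1.76e+7 MiB.

1.76e+7 MiB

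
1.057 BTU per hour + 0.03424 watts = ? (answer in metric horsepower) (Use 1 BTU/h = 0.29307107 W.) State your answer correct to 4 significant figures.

1.057 BTU/h = 0.000421178 PS and 0.03424 W = 4.65534 × 10^-5 PS.
0.000421178 + 4.65534 × 10^-5 ≈ 0.0004677 PS.

0.0004677 PS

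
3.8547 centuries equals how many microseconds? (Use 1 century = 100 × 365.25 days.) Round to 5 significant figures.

1.2165 × 10^16 μs

1 century = 3.15576 × 10^15 μs.
3.8547 × 3.15576 × 10^15 ≈ 1.2165 × 10^16 μs.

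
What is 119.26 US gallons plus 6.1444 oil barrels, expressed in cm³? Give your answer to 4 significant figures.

1.428 × 10^6 cm³

119.26 US gal = 451448 cm³ and 6.1444 bbl = 976882 cm³.
451448 + 976882 ≈ 1.428 × 10^6 cm³.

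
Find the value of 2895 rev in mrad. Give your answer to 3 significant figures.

1 rev = 6283.19 milliradians.
Thus 2895 × 6283.19 ≈ 1.82e+7 mrad.

1.82e+7 milliradians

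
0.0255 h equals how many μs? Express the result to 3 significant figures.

1 hour = 3.60000 × 10^9 microseconds.
Then 0.0255 × 3.60000 × 10^9 ≈ 9.18 × 10^7 μs.

9.18 × 10^7 μs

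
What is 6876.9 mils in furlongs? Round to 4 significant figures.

0.0008683 furlong

1 mil = 1.26263e-7 furlong.
Thus 6876.9 × 1.26263e-7 ≈ 0.0008683 furlong.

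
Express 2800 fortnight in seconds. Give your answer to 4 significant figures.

3.387 × 10^9 s

1 fortnight = 1.20960 × 10^6 s.
Thus 2800 × 1.20960 × 10^6 ≈ 3.387 × 10^9 s.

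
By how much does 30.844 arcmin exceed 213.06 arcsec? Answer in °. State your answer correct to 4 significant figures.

0.4549 °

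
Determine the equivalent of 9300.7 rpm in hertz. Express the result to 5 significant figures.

1 revolution per minute = 0.0166667 hertz.
So 9300.7 × 0.0166667 ≈ 155.01 Hz.

155.01 Hz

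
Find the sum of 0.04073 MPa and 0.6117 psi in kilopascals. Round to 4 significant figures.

44.95 kilopascals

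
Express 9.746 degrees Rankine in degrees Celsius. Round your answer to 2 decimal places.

-267.74 °C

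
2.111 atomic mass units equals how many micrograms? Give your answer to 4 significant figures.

1 atomic mass unit = 1.66054e-18 μg.
Then 2.111 × 1.66054e-18 ≈ 3.505e-18 μg.

3.505e-18 μg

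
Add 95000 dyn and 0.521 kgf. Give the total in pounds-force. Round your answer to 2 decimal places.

1.36 pounds-force

95000 dyn = 0.213568 lbf and 0.521 kgf = 1.14861 lbf.
0.213568 + 1.14861 ≈ 1.36 lbf.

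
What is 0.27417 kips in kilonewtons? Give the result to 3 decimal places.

1.220 kN

1 kip = 4.44822 kN.
Then 0.27417 × 4.44822 ≈ 1.220 kN.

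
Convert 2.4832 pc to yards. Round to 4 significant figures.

8.380 × 10^16 yd

1 pc = 3.37454 × 10^16 yards.
2.4832 × 3.37454 × 10^16 ≈ 8.380 × 10^16 yd.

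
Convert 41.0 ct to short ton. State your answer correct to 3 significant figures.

9.04e-6 short ton

1 carat = 2.20462e-7 short ton.
So 41.0 × 2.20462e-7 ≈ 9.04e-6 short ton.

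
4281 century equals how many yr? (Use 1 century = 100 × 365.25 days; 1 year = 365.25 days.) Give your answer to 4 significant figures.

428100 yr

1 century = 100.000 years.
Then 4281 × 100.000 ≈ 428100 yr.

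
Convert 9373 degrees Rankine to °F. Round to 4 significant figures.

°R = °F + 459.67.
Applying the formula gives 8913 °F.

8913 °F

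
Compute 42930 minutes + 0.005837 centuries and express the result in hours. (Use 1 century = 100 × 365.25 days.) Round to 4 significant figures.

42930 min = 715.500 h and 0.005837 century = 5116.71 h.
715.500 + 5116.71 ≈ 5832 h.

5832 hours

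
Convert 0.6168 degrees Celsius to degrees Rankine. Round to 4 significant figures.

492.8 degrees Rankine

°R = (°C + 273.15) × 9/5.
Applying the formula gives 492.8 °R.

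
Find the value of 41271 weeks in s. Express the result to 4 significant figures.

2.496e+10 s

1 week = 604800 s.
Then 41271 × 604800 ≈ 2.496e+10 s.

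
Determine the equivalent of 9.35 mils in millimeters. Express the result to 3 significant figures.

0.237 mm

1 mil = 0.0254000 millimeters.
Thus 9.35 × 0.0254000 ≈ 0.237 mm.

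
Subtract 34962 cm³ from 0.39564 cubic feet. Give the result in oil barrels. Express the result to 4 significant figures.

-0.1494 bbl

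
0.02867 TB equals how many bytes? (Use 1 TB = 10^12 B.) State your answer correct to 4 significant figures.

1 TB = 1.00000 × 10^12 bytes.
0.02867 × 1.00000 × 10^12 ≈ 2.867 × 10^10 B.

2.867 × 10^10 B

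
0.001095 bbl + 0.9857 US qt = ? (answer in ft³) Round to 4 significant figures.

0.001095 bbl = 0.00614797 ft³ and 0.9857 US qt = 0.0329422 ft³.
0.00614797 + 0.0329422 ≈ 0.03909 ft³.

0.03909 ft³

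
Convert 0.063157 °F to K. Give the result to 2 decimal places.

255.41 kelvins

K = (°F + 459.67) × 5/9.
Applying the formula gives 255.41 K.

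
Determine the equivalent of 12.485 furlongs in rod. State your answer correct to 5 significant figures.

499.40 rod

1 furlong = 40.0000 rod.
Then 12.485 × 40.0000 ≈ 499.40 rod.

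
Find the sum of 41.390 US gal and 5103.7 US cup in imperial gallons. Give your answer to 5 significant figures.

300.07 imp gal

41.390 US gal = 34.4644 imp gal and 5103.7 US cup = 265.607 imp gal.
34.4644 + 265.607 ≈ 300.07 imp gal.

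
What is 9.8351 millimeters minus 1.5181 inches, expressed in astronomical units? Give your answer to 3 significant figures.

-1.92 × 10^-13 au

9.8351 mm = 6.57436 × 10^-14 au and 1.5181 in = 2.57756 × 10^-13 au.
6.57436 × 10^-14 − 2.57756 × 10^-13 ≈ -1.92 × 10^-13 au.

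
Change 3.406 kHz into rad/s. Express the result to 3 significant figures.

21400 rad/s

1 kilohertz = 6283.19 rad/s.
So 3.406 × 6283.19 ≈ 21400 rad/s.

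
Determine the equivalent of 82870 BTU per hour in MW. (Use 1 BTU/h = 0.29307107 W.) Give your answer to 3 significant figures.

0.0243 megawatts

1 BTU per hour = 2.93071e-7 MW.
Thus 82870 × 2.93071e-7 ≈ 0.0243 MW.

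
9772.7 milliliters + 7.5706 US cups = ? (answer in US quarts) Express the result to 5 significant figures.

12.219 US qt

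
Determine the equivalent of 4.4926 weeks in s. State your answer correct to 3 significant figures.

1 week = 604800 s.
4.4926 × 604800 ≈ 2.72 × 10^6 s.

2.72 × 10^6 s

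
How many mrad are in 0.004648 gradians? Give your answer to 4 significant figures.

0.07301 mrad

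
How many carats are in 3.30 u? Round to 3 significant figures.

2.74e-23 ct

1 u = 8.30270e-24 ct.
3.30 × 8.30270e-24 ≈ 2.74e-23 ct.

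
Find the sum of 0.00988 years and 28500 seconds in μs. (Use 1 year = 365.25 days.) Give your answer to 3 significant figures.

3.40e+11 μs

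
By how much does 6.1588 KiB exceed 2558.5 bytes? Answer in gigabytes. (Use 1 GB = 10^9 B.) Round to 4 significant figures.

6.1588 KiB = 6.30661e-6 GB and 2558.5 B = 2.55850e-6 GB.
6.30661e-6 − 2.55850e-6 ≈ 3.748e-6 GB.

3.748e-6 gigabytes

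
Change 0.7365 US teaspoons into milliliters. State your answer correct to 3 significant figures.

3.63 milliliters

1 US teaspoon = 4.92892 milliliters.
Thus 0.7365 × 4.92892 ≈ 3.63 mL.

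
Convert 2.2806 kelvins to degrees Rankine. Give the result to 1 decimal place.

°R = K × 9/5.
Applying the formula gives 4.1 °R.

4.1 degrees Rankine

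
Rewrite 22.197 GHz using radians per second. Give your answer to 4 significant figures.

1.395 × 10^11 radians per second

1 GHz = 6.28319 × 10^9 rad/s.
Then 22.197 × 6.28319 × 10^9 ≈ 1.395 × 10^11 rad/s.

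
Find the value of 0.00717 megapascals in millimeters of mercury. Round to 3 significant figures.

53.8 mmHg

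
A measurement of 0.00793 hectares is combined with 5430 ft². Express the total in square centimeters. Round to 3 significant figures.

5.84e+6 cm²

0.00793 ha = 793000 cm² and 5430 ft² = 5.04464e+6 cm².
793000 + 5.04464e+6 ≈ 5.84e+6 cm².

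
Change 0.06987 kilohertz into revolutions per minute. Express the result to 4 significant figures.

4192 rpm

1 kHz = 60000.0 revolutions per minute.
0.06987 × 60000.0 ≈ 4192 rpm.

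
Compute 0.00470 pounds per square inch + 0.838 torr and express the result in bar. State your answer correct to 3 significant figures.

0.00470 psi = 0.000324054 bar and 0.838 torr = 0.00111724 bar.
0.000324054 + 0.00111724 ≈ 0.00144 bar.

0.00144 bar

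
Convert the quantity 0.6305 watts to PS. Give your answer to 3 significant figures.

0.000857 PS

1 W = 0.00135962 metric horsepower.
So 0.6305 × 0.00135962 ≈ 0.000857 PS.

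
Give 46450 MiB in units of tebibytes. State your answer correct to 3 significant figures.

1 mebibyte = 9.53674e-7 TiB.
So 46450 × 9.53674e-7 ≈ 0.0443 TiB.

0.0443 TiB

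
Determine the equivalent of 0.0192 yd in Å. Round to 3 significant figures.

1.76 × 10^8 Å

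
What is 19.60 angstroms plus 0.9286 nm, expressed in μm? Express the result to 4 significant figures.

0.002889 micrometers

19.60 Å = 0.00196000 μm and 0.9286 nm = 0.000928600 μm.
0.00196000 + 0.000928600 ≈ 0.002889 μm.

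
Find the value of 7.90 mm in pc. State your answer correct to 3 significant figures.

1 mm = 3.24078e-20 parsecs.
7.90 × 3.24078e-20 ≈ 2.56e-19 pc.

2.56e-19 pc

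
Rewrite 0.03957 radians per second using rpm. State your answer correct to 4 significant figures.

0.3779 revolutions per minute

1 rad/s = 9.54930 rpm.
Thus 0.03957 × 9.54930 ≈ 0.3779 rpm.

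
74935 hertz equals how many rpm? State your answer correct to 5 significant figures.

4.4961 × 10^6 rpm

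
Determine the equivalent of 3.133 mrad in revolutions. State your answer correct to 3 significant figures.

0.000499 revolutions

1 mrad = 0.000159155 revolutions.
So 3.133 × 0.000159155 ≈ 0.000499 rev.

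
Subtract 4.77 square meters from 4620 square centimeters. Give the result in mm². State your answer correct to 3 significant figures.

4620 cm² = 462000 mm² and 4.77 m² = 4.77000 × 10^6 mm².
462000 − 4.77000 × 10^6 ≈ -4.31 × 10^6 mm².

-4.31 × 10^6 mm²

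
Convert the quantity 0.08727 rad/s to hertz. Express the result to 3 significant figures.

0.0139 hertz

1 radian per second = 0.159155 hertz.
Thus 0.08727 × 0.159155 ≈ 0.0139 Hz.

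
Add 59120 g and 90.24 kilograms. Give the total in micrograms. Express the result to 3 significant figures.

1.49 × 10^11 micrograms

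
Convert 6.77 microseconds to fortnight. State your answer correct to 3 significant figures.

1 μs = 8.26720e-13 fortnights.
Then 6.77 × 8.26720e-13 ≈ 5.60e-12 fortnight.

5.60e-12 fortnight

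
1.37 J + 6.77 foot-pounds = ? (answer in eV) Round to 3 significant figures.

1.37 J = 8.55087 × 10^18 eV and 6.77 ft·lbf = 5.72901 × 10^19 eV.
8.55087 × 10^18 + 5.72901 × 10^19 ≈ 6.58 × 10^19 eV.

6.58 × 10^19 eV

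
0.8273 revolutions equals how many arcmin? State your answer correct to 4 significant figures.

17870 arcmin

1 rev = 21600.0 arcmin.
Thus 0.8273 × 21600.0 ≈ 17870 arcmin.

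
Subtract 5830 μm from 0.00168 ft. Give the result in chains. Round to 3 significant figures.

0.00168 ft = 2.54545e-5 chain and 5830 μm = 0.000289808 chain.
2.54545e-5 − 0.000289808 ≈ -0.000264 chain.

-0.000264 chains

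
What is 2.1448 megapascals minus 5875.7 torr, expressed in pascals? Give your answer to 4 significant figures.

1.361e+6 pascals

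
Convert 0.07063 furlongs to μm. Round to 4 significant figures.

1.421e+7 micrometers

1 furlong = 2.01168e+8 μm.
0.07063 × 2.01168e+8 ≈ 1.421e+7 μm.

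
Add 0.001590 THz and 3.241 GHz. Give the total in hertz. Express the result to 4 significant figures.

0.001590 THz = 1.59000e+9 Hz and 3.241 GHz = 3.24100e+9 Hz.
1.59000e+9 + 3.24100e+9 ≈ 4.831e+9 Hz.

4.831e+9 hertz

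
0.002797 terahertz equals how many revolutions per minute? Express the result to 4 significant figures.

1.678e+11 rpm

1 terahertz = 6.00000e+13 rpm.
Then 0.002797 × 6.00000e+13 ≈ 1.678e+11 rpm.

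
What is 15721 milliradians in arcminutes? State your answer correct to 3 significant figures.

54000 arcmin

1 milliradian = 3.43775 arcminutes.
Then 15721 × 3.43775 ≈ 54000 arcmin.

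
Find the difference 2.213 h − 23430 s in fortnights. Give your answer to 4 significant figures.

2.213 h = 0.00658631 fortnight and 23430 s = 0.0193700 fortnight.
0.00658631 − 0.0193700 ≈ -0.01278 fortnight.

-0.01278 fortnight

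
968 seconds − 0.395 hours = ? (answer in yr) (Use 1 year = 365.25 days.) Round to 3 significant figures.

968 s = 3.06741 × 10^-5 yr and 0.395 h = 4.50605 × 10^-5 yr.
3.06741 × 10^-5 − 4.50605 × 10^-5 ≈ -1.44 × 10^-5 yr.

-1.44 × 10^-5 yr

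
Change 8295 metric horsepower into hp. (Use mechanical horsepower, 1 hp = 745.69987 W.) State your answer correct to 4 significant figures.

1 metric horsepower = 0.986320 hp.
Thus 8295 × 0.986320 ≈ 8182 hp.

8182 horsepower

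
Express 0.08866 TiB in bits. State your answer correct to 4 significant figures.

7.799 × 10^11 bits

1 TiB = 8.79609 × 10^12 bits.
Then 0.08866 × 8.79609 × 10^12 ≈ 7.799 × 10^11 bit.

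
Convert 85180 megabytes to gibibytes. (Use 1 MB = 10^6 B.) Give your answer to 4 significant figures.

1 MB = 0.000931323 GiB.
85180 × 0.000931323 ≈ 79.33 GiB.

79.33 GiB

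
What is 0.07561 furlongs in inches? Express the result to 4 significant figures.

1 furlong = 7920.00 inches.
Then 0.07561 × 7920.00 ≈ 598.8 in.

598.8 inches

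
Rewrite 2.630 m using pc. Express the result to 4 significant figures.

8.523e-17 pc

1 m = 3.24078e-17 parsecs.
So 2.630 × 3.24078e-17 ≈ 8.523e-17 pc.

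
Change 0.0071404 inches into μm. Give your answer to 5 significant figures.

181.37 μm

1 inch = 25400.0 μm.
Thus 0.0071404 × 25400.0 ≈ 181.37 μm.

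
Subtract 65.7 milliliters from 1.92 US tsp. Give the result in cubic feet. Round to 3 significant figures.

1.92 US tsp = 0.000334201 ft³ and 65.7 mL = 0.00232017 ft³.
0.000334201 − 0.00232017 ≈ -0.00199 ft³.

-0.00199 ft³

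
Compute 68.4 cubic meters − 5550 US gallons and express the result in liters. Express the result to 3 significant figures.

47400 L

68.4 m³ = 68400.0 L and 5550 US gal = 21009.0 L.
68400.0 − 21009.0 ≈ 47400 L.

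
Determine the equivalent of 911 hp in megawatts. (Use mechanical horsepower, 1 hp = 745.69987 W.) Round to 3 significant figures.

1 horsepower = 0.000745700 MW.
Thus 911 × 0.000745700 ≈ 0.679 MW.

0.679 megawatts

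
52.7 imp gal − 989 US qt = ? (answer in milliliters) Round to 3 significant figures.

52.7 imp gal = 239579 mL and 989 US qt = 935943 mL.
239579 − 935943 ≈ -696000 mL.

-696000 mL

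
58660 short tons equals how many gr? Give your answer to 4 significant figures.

8.212e+11 grains

1 short ton = 1.40000e+7 gr.
So 58660 × 1.40000e+7 ≈ 8.212e+11 gr.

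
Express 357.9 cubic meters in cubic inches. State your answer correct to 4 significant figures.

2.184 × 10^7 cubic inches

1 cubic meter = 61023.7 cubic inches.
Then 357.9 × 61023.7 ≈ 2.184 × 10^7 in³.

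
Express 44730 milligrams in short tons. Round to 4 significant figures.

1 milligram = 1.10231 × 10^-9 short ton.
Then 44730 × 1.10231 × 10^-9 ≈ 4.931 × 10^-5 short ton.

4.931 × 10^-5 short tons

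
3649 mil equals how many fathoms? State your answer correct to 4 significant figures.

0.05068 fathom

1 mil = 1.38889e-5 fathom.
So 3649 × 1.38889e-5 ≈ 0.05068 fathom.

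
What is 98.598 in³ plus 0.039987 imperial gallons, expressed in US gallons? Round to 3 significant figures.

98.598 in³ = 0.426831 US gal and 0.039987 imp gal = 0.0480224 US gal.
0.426831 + 0.0480224 ≈ 0.475 US gal.

0.475 US gal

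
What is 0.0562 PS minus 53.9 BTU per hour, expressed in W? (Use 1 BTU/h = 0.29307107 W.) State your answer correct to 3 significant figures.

0.0562 PS = 41.3350 W and 53.9 BTU/h = 15.7965 W.
41.3350 − 15.7965 ≈ 25.5 W.

25.5 W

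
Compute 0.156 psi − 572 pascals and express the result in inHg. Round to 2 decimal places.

0.15 inHg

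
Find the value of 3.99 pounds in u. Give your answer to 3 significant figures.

1.09 × 10^27 atomic mass units

1 lb = 2.73160 × 10^26 u.
So 3.99 × 2.73160 × 10^26 ≈ 1.09 × 10^27 u.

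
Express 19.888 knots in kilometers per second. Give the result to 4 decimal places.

0.0102 kilometers per second

1 kn = 0.000514444 kilometers per second.
So 19.888 × 0.000514444 ≈ 0.0102 km/s.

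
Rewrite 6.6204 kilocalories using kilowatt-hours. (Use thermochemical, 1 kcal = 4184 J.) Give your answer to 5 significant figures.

1 kilocalorie = 0.00116222 kilowatt-hours.
Thus 6.6204 × 0.00116222 ≈ 0.0076944 kWh.

0.0076944 kWh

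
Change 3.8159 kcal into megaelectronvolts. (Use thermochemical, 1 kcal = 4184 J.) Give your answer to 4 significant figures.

9.965e+16 megaelectronvolts

1 kilocalorie = 2.61145e+16 MeV.
Thus 3.8159 × 2.61145e+16 ≈ 9.965e+16 MeV.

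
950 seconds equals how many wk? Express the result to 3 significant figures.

1 s = 1.65344 × 10^-6 wk.
Then 950 × 1.65344 × 10^-6 ≈ 0.00157 wk.

0.00157 wk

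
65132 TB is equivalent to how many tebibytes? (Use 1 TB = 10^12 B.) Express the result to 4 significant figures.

59240 TiB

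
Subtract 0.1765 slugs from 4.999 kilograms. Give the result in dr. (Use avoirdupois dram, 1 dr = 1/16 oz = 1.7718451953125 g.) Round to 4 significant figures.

1368 dr

4.999 kg = 2821.35 dr and 0.1765 slug = 1453.75 dr.
2821.35 − 1453.75 ≈ 1368 dr.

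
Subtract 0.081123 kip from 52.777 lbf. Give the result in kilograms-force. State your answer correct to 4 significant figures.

-12.86 kgf

52.777 lbf = 23.9392 kgf and 0.081123 kip = 36.7968 kgf.
23.9392 − 36.7968 ≈ -12.86 kgf.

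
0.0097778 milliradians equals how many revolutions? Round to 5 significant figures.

1.5562e-6 rev

1 mrad = 0.000159155 revolutions.
So 0.0097778 × 0.000159155 ≈ 1.5562e-6 rev.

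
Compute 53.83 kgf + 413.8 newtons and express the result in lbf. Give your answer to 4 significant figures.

211.7 pounds-force

53.83 kgf = 118.675 lbf and 413.8 N = 93.0259 lbf.
118.675 + 93.0259 ≈ 211.7 lbf.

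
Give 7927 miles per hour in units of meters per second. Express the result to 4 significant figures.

1 mile per hour = 0.447040 m/s.
Then 7927 × 0.447040 ≈ 3544 m/s.

3544 meters per second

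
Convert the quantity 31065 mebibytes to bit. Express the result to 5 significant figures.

1 MiB = 8.38861e+6 bits.
Thus 31065 × 8.38861e+6 ≈ 2.6059e+11 bit.

2.6059e+11 bits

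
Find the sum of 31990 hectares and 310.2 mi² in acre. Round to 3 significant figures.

278000 acres

31990 ha = 79049.0 acre and 310.2 mi² = 198528 acre.
79049.0 + 198528 ≈ 278000 acre.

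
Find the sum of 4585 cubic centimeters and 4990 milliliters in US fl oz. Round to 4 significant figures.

323.8 US fluid ounces

4585 cm³ = 155.037 US fl oz and 4990 mL = 168.732 US fl oz.
155.037 + 168.732 ≈ 323.8 US fl oz.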